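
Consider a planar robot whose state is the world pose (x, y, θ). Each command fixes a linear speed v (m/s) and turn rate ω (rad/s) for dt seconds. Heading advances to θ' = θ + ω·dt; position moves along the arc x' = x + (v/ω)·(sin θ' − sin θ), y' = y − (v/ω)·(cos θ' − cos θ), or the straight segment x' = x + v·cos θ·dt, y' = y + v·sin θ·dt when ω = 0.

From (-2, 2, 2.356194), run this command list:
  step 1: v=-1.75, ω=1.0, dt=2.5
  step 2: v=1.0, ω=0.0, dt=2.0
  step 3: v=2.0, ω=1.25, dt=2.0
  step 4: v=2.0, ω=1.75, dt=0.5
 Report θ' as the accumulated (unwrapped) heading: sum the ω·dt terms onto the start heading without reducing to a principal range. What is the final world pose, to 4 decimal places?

(4.3037, 1.9408, 8.2312)

step 1: θ'=4.8562 (R=-1.7500) → pose (0.9694, 3.4882, 4.8562)
step 2: θ'=4.8562 (straight) → pose (1.2560, 1.5089, 4.8562)
step 3: θ'=7.3562 (R=1.6000) → pose (4.2453, 0.9742, 7.3562)
step 4: θ'=8.2312 (R=1.1429) → pose (4.3037, 1.9408, 8.2312)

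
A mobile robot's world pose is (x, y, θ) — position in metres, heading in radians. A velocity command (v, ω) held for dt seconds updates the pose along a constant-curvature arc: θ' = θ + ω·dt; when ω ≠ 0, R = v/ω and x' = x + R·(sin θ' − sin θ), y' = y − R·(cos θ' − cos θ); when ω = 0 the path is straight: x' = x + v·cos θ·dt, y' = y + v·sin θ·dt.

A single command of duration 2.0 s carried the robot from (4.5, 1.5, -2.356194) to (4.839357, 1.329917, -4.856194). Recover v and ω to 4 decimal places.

Δθ = -4.856194 − -2.356194 = -2.500000
ω = Δθ/dt = -2.500000/2.0 = -1.2500
R = Δx/(sin θ' − sin θ) = 0.2000
v = R·ω = 0.2000·-1.2500 = -0.2500

v = -0.2500, ω = -1.2500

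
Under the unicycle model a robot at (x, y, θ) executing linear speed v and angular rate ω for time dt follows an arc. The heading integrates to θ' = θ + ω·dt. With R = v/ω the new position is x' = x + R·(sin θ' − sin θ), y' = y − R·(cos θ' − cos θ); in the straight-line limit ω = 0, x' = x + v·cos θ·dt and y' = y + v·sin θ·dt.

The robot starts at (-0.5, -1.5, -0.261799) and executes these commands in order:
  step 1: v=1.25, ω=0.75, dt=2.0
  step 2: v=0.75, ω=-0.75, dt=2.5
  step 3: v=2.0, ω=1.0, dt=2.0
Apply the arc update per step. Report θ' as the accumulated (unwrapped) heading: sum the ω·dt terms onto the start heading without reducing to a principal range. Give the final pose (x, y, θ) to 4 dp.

(6.1928, 1.2390, 1.3632)

step 1: θ'=1.2382 (R=1.6667) → pose (1.5067, -0.4343, 1.2382)
step 2: θ'=-0.6368 (R=-1.0000) → pose (3.0465, 0.0432, -0.6368)
step 3: θ'=1.3632 (R=2.0000) → pose (6.1928, 1.2390, 1.3632)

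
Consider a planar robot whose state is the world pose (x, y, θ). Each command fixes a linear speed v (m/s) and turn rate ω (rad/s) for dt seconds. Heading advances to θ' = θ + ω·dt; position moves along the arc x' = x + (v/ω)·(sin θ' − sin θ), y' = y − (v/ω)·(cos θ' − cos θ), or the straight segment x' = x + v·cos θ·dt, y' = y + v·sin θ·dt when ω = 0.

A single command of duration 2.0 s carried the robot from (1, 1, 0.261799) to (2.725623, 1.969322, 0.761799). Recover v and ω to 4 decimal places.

v = 1.0000, ω = 0.2500

Δθ = 0.761799 − 0.261799 = 0.500000
ω = Δθ/dt = 0.500000/2.0 = 0.2500
R = Δx/(sin θ' − sin θ) = 4.0000
v = R·ω = 4.0000·0.2500 = 1.0000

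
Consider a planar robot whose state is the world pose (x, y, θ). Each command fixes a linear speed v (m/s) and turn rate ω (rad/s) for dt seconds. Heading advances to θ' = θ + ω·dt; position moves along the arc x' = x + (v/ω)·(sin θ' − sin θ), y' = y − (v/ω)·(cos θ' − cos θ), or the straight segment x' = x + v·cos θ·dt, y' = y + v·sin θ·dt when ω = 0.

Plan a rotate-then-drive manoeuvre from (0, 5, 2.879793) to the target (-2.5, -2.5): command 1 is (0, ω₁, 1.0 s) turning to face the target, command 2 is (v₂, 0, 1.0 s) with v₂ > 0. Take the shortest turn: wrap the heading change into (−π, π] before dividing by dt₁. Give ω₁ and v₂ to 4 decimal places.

ω₁ = 1.5108, v₂ = 7.9057

heading to target = atan2(-2.5−5, -2.5−0) = -1.8925
Δθ = wrap(-1.8925 − 2.8798) = 1.5108; ω₁ = Δθ/dt₁ = 1.5108
distance = √((-2.5−0)² + (-2.5−5)²) = 7.9057; v₂ = distance/dt₂ = 7.9057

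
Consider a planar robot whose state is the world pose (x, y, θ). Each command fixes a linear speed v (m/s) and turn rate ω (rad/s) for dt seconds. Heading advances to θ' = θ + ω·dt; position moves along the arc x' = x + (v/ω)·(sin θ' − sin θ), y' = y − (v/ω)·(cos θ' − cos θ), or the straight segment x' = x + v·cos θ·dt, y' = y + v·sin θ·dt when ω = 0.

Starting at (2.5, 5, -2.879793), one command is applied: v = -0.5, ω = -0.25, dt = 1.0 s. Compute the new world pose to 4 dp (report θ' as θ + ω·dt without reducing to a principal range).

(2.9940, 5.0680, -3.1298)

θ' = -2.8798 + -0.25·1.0 = -3.1298
R = v/ω = -0.5/-0.25 = 2.0000
x' = 2.5 + 2.0000·(sin -3.1298 − sin -2.8798) = 2.9940
y' = 5 − 2.0000·(cos -3.1298 − cos -2.8798) = 5.0680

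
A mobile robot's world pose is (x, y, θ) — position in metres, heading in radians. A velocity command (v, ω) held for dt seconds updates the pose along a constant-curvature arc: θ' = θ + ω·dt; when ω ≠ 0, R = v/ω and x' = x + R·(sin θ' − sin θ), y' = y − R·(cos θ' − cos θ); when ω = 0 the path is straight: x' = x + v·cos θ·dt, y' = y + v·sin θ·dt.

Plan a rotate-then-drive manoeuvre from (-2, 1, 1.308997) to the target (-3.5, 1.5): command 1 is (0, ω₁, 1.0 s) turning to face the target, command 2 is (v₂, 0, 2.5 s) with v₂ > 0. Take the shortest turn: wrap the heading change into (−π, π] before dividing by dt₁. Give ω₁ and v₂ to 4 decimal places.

ω₁ = 1.5108, v₂ = 0.6325

heading to target = atan2(1.5−1, -3.5−-2) = 2.8198
Δθ = wrap(2.8198 − 1.3090) = 1.5108; ω₁ = Δθ/dt₁ = 1.5108
distance = √((-3.5−-2)² + (1.5−1)²) = 1.5811; v₂ = distance/dt₂ = 0.6325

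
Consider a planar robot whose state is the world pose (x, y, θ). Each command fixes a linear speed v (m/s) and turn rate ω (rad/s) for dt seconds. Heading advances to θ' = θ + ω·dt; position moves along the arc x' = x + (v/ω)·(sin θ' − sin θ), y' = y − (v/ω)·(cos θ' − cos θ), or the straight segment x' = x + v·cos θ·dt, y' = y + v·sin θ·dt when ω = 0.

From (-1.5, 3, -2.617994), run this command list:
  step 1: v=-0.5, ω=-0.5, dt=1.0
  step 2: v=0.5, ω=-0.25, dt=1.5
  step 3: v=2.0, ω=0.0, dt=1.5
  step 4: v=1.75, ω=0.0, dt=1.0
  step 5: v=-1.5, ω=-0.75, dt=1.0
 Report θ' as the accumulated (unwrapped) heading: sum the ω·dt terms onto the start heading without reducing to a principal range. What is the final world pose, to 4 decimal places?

(-5.1237, 3.9173, -4.2430)

step 1: θ'=-3.1180 (R=1.0000) → pose (-1.0236, 3.1337, -3.1180)
step 2: θ'=-3.4930 (R=-2.0000) → pose (-1.7592, 3.2554, -3.4930)
step 3: θ'=-3.4930 (straight) → pose (-4.5759, 4.2880, -3.4930)
step 4: θ'=-3.4930 (straight) → pose (-6.2190, 4.8904, -3.4930)
step 5: θ'=-4.2430 (R=2.0000) → pose (-5.1237, 3.9173, -4.2430)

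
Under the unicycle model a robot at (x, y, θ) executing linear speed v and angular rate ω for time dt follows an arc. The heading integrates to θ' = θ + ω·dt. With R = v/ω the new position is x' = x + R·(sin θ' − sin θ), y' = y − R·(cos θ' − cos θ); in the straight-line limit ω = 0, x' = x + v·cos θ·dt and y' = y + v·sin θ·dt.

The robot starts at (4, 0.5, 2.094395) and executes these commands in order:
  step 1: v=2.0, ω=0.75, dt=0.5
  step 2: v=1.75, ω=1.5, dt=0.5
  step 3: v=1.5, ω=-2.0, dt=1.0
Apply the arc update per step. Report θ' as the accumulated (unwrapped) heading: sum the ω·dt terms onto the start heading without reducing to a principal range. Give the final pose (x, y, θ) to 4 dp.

step 1: θ'=2.4694 (R=2.6667) → pose (3.3512, 1.2532, 2.4694)
step 2: θ'=3.2194 (R=1.1667) → pose (2.5340, 1.5035, 3.2194)
step 3: θ'=1.2194 (R=-0.7500) → pose (1.7715, 2.5094, 1.2194)

(1.7715, 2.5094, 1.2194)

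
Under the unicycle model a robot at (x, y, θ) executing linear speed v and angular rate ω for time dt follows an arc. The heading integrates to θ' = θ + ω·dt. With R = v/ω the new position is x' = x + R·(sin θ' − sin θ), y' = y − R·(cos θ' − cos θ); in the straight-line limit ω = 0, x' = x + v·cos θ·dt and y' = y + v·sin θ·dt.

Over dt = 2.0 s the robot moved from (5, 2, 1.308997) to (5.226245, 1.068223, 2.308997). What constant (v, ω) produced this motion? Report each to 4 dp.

Δθ = 2.308997 − 1.308997 = 1.000000
ω = Δθ/dt = 1.000000/2.0 = 0.5000
R = −Δy/(cos θ' − cos θ) = -1.0000
v = R·ω = -1.0000·0.5000 = -0.5000

v = -0.5000, ω = 0.5000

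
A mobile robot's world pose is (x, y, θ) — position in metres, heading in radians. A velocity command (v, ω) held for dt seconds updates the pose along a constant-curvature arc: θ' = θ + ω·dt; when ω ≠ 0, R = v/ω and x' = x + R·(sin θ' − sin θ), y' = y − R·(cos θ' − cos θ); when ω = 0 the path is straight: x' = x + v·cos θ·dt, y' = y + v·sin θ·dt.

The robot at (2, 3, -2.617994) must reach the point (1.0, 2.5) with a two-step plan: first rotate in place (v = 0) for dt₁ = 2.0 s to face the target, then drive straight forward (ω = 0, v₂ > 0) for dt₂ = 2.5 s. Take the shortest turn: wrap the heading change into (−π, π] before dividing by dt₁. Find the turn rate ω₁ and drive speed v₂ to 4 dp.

ω₁ = -0.0300, v₂ = 0.4472

heading to target = atan2(2.5−3, 1−2) = -2.6779
Δθ = wrap(-2.6779 − -2.6180) = -0.0600; ω₁ = Δθ/dt₁ = -0.0300
distance = √((1−2)² + (2.5−3)²) = 1.1180; v₂ = distance/dt₂ = 0.4472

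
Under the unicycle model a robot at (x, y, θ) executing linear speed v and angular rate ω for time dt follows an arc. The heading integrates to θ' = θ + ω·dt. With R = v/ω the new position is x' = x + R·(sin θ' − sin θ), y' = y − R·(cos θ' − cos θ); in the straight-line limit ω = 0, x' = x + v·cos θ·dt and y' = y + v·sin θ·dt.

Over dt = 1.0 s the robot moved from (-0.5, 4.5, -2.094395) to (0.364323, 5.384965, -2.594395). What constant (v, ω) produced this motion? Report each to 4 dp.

Δθ = -2.594395 − -2.094395 = -0.500000
ω = Δθ/dt = -0.500000/1.0 = -0.5000
R = −Δy/(cos θ' − cos θ) = 2.5000
v = R·ω = 2.5000·-0.5000 = -1.2500

v = -1.2500, ω = -0.5000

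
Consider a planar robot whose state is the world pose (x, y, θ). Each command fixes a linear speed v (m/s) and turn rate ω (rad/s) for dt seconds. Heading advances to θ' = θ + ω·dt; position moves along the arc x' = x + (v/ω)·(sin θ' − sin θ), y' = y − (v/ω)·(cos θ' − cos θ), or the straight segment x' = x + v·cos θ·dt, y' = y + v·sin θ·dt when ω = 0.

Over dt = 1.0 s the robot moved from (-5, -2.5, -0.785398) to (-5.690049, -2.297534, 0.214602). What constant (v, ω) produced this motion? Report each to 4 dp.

Δθ = 0.214602 − -0.785398 = 1.000000
ω = Δθ/dt = 1.000000/1.0 = 1.0000
R = Δx/(sin θ' − sin θ) = -0.7500
v = R·ω = -0.7500·1.0000 = -0.7500

v = -0.7500, ω = 1.0000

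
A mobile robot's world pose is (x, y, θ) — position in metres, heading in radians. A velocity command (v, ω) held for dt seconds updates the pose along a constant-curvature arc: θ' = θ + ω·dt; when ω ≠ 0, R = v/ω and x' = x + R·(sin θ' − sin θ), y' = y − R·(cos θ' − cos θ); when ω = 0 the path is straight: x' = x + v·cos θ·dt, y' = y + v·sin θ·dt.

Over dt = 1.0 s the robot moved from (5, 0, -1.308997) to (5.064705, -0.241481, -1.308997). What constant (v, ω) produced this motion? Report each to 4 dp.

v = 0.2500, ω = 0.0000

Δθ = -1.308997 − -1.308997 = 0.000000
ω = Δθ/dt = 0.000000/1.0 = 0.0000
ω = 0 → v = (Δx·cos θ + Δy·sin θ)/dt = 0.2500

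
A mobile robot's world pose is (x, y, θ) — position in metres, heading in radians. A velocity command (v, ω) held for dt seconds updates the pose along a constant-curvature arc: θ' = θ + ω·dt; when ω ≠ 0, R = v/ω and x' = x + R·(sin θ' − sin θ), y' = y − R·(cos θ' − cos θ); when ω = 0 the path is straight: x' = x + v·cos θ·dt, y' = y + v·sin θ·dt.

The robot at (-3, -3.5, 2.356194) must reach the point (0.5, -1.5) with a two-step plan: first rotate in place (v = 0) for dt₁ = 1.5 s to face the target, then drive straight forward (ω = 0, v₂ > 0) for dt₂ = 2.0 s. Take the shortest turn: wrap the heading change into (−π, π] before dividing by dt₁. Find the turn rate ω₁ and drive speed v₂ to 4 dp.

heading to target = atan2(-1.5−-3.5, 0.5−-3) = 0.5191
Δθ = wrap(0.5191 − 2.3562) = -1.8370; ω₁ = Δθ/dt₁ = -1.2247
distance = √((0.5−-3)² + (-1.5−-3.5)²) = 4.0311; v₂ = distance/dt₂ = 2.0156

ω₁ = -1.2247, v₂ = 2.0156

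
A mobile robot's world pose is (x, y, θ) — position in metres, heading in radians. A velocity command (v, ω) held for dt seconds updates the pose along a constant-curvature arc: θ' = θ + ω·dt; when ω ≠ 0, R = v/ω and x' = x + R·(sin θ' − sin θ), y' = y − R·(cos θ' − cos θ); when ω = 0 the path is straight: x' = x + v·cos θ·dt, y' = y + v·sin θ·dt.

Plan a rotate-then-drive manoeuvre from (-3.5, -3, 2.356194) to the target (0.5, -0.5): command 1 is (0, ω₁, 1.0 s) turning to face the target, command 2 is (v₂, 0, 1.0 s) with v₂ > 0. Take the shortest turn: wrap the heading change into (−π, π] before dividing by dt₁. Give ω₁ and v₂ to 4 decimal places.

ω₁ = -1.7976, v₂ = 4.7170

heading to target = atan2(-0.5−-3, 0.5−-3.5) = 0.5586
Δθ = wrap(0.5586 − 2.3562) = -1.7976; ω₁ = Δθ/dt₁ = -1.7976
distance = √((0.5−-3.5)² + (-0.5−-3)²) = 4.7170; v₂ = distance/dt₂ = 4.7170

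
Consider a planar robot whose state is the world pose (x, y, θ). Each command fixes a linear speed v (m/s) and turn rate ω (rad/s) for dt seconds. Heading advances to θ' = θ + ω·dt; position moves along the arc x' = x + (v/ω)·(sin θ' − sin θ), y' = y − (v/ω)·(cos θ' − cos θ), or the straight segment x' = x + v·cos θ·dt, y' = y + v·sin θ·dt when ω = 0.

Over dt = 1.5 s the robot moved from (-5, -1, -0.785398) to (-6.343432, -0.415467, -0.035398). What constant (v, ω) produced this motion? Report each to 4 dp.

v = -1.0000, ω = 0.5000

Δθ = -0.035398 − -0.785398 = 0.750000
ω = Δθ/dt = 0.750000/1.5 = 0.5000
R = Δx/(sin θ' − sin θ) = -2.0000
v = R·ω = -2.0000·0.5000 = -1.0000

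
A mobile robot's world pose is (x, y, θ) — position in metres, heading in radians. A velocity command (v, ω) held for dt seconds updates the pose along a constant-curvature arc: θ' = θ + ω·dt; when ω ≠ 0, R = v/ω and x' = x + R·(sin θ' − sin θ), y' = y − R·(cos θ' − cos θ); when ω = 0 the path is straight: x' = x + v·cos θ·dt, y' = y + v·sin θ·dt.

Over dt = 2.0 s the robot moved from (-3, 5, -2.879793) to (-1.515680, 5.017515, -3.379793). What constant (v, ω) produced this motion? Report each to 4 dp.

v = -0.7500, ω = -0.2500

Δθ = -3.379793 − -2.879793 = -0.500000
ω = Δθ/dt = -0.500000/2.0 = -0.2500
R = Δx/(sin θ' − sin θ) = 3.0000
v = R·ω = 3.0000·-0.2500 = -0.7500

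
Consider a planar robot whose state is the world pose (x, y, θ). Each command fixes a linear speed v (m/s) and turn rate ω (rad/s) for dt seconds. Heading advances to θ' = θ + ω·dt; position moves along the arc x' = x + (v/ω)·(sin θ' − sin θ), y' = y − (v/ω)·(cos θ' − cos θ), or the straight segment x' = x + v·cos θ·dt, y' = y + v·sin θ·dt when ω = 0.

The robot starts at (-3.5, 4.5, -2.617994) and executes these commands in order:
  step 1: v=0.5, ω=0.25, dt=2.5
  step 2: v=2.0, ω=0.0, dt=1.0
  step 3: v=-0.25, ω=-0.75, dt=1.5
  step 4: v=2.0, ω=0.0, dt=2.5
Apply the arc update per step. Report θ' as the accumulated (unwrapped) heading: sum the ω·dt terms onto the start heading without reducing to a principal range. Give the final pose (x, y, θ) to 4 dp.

step 1: θ'=-1.9930 (R=2.0000) → pose (-4.3244, 3.5875, -1.9930)
step 2: θ'=-1.9930 (straight) → pose (-5.1439, 1.7631, -1.9930)
step 3: θ'=-3.1180 (R=0.3333) → pose (-4.8477, 1.9598, -3.1180)
step 4: θ'=-3.1180 (straight) → pose (-9.8463, 1.8418, -3.1180)

(-9.8463, 1.8418, -3.1180)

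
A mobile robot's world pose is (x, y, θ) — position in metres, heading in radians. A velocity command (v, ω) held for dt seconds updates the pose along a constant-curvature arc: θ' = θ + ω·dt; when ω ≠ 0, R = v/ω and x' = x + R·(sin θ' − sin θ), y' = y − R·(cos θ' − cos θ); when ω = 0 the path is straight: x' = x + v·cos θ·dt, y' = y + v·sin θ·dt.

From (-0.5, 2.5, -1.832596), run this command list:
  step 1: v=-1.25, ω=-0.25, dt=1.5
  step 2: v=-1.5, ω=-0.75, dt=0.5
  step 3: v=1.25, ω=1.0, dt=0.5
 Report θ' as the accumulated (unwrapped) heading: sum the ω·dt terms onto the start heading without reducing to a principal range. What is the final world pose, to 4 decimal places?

step 1: θ'=-2.2076 (R=5.0000) → pose (0.3096, 4.1790, -2.2076)
step 2: θ'=-2.5826 (R=2.0000) → pose (0.8569, 4.6854, -2.5826)
step 3: θ'=-2.0826 (R=1.2500) → pose (0.4300, 4.2378, -2.0826)

(0.4300, 4.2378, -2.0826)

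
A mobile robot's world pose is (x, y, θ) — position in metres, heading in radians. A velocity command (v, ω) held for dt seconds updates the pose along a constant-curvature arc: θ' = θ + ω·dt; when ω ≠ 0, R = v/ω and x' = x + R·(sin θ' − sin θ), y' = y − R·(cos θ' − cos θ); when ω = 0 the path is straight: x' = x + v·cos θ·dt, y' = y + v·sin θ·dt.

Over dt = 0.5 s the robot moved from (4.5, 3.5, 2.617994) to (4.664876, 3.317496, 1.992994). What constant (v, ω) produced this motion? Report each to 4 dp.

Δθ = 1.992994 − 2.617994 = -0.625000
ω = Δθ/dt = -0.625000/0.5 = -1.2500
R = −Δy/(cos θ' − cos θ) = 0.4000
v = R·ω = 0.4000·-1.2500 = -0.5000

v = -0.5000, ω = -1.2500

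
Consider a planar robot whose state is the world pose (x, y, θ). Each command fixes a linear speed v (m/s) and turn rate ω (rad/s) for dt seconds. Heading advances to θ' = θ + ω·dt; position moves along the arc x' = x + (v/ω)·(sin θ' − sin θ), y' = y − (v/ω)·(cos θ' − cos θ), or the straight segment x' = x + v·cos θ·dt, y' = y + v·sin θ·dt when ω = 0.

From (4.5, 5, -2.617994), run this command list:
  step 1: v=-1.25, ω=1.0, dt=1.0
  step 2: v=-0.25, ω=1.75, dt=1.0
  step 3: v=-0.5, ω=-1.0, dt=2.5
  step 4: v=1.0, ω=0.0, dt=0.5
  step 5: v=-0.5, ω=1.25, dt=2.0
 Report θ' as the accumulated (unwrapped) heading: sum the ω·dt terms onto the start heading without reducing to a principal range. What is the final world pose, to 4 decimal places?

(3.8571, 7.3586, 0.1320)

step 1: θ'=-1.6180 (R=-1.2500) → pose (5.1236, 6.0236, -1.6180)
step 2: θ'=0.1320 (R=-0.1429) → pose (4.9621, 6.1719, 0.1320)
step 3: θ'=-2.3680 (R=0.5000) → pose (4.5469, 7.0253, -2.3680)
step 4: θ'=-2.3680 (straight) → pose (4.1892, 6.6759, -2.3680)
step 5: θ'=0.1320 (R=-0.4000) → pose (3.8571, 7.3586, 0.1320)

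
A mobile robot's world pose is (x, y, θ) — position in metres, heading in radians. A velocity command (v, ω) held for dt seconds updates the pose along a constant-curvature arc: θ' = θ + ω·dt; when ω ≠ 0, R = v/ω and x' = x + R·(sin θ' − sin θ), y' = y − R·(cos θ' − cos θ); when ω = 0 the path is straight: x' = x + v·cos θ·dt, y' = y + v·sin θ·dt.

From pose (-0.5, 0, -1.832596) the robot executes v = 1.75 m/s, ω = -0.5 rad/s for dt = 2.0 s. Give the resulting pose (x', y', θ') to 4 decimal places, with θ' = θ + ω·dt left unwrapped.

θ' = -1.8326 + -0.5·2.0 = -2.8326
R = v/ω = 1.75/-0.5 = -3.5000
x' = -0.5 + -3.5000·(sin -2.8326 − sin -1.8326) = -2.8164
y' = 0 − -3.5000·(cos -2.8326 − cos -1.8326) = -2.4284

(-2.8164, -2.4284, -2.8326)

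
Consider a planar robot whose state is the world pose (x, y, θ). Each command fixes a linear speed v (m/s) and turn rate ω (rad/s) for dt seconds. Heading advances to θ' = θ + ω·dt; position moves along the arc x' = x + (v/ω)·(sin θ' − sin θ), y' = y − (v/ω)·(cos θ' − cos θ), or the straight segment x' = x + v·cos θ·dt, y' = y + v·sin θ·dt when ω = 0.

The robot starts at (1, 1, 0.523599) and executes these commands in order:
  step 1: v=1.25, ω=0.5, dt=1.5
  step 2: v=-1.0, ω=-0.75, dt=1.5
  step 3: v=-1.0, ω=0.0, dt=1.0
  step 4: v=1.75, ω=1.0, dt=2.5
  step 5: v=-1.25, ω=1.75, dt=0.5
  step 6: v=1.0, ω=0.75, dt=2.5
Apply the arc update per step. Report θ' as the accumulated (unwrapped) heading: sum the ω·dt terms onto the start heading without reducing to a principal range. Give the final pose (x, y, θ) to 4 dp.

(0.7129, 2.5134, 5.3986)

step 1: θ'=1.2736 (R=2.5000) → pose (2.1404, 2.4330, 1.2736)
step 2: θ'=0.1486 (R=1.3333) → pose (1.0629, 1.5048, 0.1486)
step 3: θ'=0.1486 (straight) → pose (0.0739, 1.3567, 0.1486)
step 4: θ'=2.6486 (R=1.7500) → pose (0.6431, 4.6290, 2.6486)
step 5: θ'=3.5236 (R=-0.7143) → pose (1.2474, 4.5955, 3.5236)
step 6: θ'=5.3986 (R=1.3333) → pose (0.7129, 2.5134, 5.3986)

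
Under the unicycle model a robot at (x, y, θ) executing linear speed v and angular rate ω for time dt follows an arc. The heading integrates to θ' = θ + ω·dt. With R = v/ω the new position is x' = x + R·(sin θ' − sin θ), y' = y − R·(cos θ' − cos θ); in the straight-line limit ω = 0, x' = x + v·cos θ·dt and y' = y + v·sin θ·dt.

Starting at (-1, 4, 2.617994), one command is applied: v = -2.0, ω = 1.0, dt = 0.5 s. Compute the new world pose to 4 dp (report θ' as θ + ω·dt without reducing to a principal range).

(-0.0472, 3.7326, 3.1180)

θ' = 2.6180 + 1.0·0.5 = 3.1180
R = v/ω = -2.0/1.0 = -2.0000
x' = -1 + -2.0000·(sin 3.1180 − sin 2.6180) = -0.0472
y' = 4 − -2.0000·(cos 3.1180 − cos 2.6180) = 3.7326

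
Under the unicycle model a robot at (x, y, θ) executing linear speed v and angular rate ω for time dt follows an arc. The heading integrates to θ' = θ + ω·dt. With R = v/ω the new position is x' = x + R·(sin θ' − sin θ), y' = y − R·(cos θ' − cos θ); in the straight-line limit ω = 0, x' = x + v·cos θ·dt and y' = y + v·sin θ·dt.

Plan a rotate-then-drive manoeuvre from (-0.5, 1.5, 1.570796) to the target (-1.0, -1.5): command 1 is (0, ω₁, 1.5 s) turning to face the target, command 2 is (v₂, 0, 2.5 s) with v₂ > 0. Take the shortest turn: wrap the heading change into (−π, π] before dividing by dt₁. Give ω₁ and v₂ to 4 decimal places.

ω₁ = 1.9843, v₂ = 1.2166

heading to target = atan2(-1.5−1.5, -1−-0.5) = -1.7359
Δθ = wrap(-1.7359 − 1.5708) = 2.9764; ω₁ = Δθ/dt₁ = 1.9843
distance = √((-1−-0.5)² + (-1.5−1.5)²) = 3.0414; v₂ = distance/dt₂ = 1.2166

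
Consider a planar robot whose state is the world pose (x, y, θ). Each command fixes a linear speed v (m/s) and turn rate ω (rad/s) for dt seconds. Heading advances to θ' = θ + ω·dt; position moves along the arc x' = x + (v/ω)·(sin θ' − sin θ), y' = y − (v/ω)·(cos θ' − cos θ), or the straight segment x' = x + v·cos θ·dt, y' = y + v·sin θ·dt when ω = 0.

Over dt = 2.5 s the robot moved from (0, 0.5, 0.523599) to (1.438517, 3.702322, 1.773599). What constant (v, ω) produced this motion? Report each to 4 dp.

v = 1.5000, ω = 0.5000

Δθ = 1.773599 − 0.523599 = 1.250000
ω = Δθ/dt = 1.250000/2.5 = 0.5000
R = −Δy/(cos θ' − cos θ) = 3.0000
v = R·ω = 3.0000·0.5000 = 1.5000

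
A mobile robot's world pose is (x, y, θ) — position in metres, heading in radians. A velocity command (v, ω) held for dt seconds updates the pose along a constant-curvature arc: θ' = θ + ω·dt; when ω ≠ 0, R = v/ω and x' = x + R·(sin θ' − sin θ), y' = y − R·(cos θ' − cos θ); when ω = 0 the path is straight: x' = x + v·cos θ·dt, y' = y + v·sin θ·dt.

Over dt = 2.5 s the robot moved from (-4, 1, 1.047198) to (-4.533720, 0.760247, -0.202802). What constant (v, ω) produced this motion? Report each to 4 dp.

Δθ = -0.202802 − 1.047198 = -1.250000
ω = Δθ/dt = -1.250000/2.5 = -0.5000
R = Δx/(sin θ' − sin θ) = 0.5000
v = R·ω = 0.5000·-0.5000 = -0.2500

v = -0.2500, ω = -0.5000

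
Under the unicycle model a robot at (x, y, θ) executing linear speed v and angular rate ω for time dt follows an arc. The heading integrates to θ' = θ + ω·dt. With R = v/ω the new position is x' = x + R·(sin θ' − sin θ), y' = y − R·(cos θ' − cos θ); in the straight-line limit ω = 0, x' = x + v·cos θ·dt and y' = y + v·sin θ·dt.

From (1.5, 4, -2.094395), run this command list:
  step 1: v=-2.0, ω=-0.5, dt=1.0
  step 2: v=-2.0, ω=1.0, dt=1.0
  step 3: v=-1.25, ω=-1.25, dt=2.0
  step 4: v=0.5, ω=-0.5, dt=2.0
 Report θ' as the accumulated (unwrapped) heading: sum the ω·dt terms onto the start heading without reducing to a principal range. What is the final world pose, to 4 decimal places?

(5.5437, 8.5847, -5.0944)

step 1: θ'=-2.5944 (R=4.0000) → pose (2.8829, 5.4159, -2.5944)
step 2: θ'=-1.5944 (R=-2.0000) → pose (3.8418, 7.0767, -1.5944)
step 3: θ'=-4.0944 (R=1.0000) → pose (5.6565, 7.6325, -4.0944)
step 4: θ'=-5.0944 (R=-1.0000) → pose (5.5437, 8.5847, -5.0944)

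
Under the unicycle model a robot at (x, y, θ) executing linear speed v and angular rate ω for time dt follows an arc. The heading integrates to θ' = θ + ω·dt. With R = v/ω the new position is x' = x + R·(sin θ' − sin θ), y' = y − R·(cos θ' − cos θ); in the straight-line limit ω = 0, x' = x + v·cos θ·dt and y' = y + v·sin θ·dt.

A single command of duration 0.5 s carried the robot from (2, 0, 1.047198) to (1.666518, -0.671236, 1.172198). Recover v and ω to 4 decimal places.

v = -1.5000, ω = 0.2500

Δθ = 1.172198 − 1.047198 = 0.125000
ω = Δθ/dt = 0.125000/0.5 = 0.2500
R = −Δy/(cos θ' − cos θ) = -6.0000
v = R·ω = -6.0000·0.2500 = -1.5000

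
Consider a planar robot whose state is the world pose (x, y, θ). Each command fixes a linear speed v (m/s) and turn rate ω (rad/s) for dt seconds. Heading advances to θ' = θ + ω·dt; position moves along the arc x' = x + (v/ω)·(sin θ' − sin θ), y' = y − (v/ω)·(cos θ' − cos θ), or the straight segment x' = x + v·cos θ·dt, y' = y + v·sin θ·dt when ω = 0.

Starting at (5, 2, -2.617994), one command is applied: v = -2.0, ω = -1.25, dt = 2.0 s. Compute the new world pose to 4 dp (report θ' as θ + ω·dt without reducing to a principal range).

θ' = -2.6180 + -1.25·2.0 = -5.1180
R = v/ω = -2.0/-1.25 = 1.6000
x' = 5 + 1.6000·(sin -5.1180 − sin -2.6180) = 7.2702
y' = 2 − 1.6000·(cos -5.1180 − cos -2.6180) = -0.0170

(7.2702, -0.0170, -5.1180)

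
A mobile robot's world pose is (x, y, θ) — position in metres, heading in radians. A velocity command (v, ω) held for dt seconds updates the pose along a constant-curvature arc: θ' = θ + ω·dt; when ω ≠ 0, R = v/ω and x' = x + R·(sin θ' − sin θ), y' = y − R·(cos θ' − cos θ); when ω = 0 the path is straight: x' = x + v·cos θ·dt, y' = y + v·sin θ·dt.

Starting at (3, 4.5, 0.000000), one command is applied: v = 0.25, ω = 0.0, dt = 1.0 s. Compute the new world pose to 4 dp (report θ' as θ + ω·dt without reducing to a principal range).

θ' = 0.0000 + 0.0·1.0 = 0.0000
ω = 0 → straight: x' = 3 + 0.25·cos(0.0000)·1.0 = 3.2500
y' = 4.5 + 0.25·sin(0.0000)·1.0 = 4.5000

(3.2500, 4.5000, 0.0000)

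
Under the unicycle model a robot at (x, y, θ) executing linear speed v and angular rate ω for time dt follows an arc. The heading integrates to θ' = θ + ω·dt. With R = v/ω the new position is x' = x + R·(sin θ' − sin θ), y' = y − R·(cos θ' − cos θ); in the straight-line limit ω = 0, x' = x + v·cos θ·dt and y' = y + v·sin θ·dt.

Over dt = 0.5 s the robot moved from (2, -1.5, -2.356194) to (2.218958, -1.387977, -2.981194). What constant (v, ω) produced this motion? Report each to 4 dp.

v = -0.5000, ω = -1.2500

Δθ = -2.981194 − -2.356194 = -0.625000
ω = Δθ/dt = -0.625000/0.5 = -1.2500
R = Δx/(sin θ' − sin θ) = 0.4000
v = R·ω = 0.4000·-1.2500 = -0.5000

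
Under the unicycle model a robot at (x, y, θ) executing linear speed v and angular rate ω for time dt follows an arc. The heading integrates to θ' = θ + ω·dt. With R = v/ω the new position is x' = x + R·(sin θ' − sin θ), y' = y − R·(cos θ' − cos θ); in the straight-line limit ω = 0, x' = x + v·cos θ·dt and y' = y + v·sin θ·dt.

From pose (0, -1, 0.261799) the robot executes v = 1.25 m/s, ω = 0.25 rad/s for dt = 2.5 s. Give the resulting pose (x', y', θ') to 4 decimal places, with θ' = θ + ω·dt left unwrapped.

θ' = 0.2618 + 0.25·2.5 = 0.8868
R = v/ω = 1.25/0.25 = 5.0000
x' = 0 + 5.0000·(sin 0.8868 − sin 0.2618) = 2.5812
y' = -1 − 5.0000·(cos 0.8868 − cos 0.2618) = 0.6701

(2.5812, 0.6701, 0.8868)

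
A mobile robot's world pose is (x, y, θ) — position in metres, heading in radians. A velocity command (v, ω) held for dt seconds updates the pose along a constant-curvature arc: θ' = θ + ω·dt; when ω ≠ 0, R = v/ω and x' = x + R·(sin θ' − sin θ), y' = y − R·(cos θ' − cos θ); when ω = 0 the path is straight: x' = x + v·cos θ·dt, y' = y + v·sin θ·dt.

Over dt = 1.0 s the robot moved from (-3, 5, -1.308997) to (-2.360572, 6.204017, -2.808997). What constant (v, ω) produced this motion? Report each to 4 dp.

v = -1.5000, ω = -1.5000

Δθ = -2.808997 − -1.308997 = -1.500000
ω = Δθ/dt = -1.500000/1.0 = -1.5000
R = −Δy/(cos θ' − cos θ) = 1.0000
v = R·ω = 1.0000·-1.5000 = -1.5000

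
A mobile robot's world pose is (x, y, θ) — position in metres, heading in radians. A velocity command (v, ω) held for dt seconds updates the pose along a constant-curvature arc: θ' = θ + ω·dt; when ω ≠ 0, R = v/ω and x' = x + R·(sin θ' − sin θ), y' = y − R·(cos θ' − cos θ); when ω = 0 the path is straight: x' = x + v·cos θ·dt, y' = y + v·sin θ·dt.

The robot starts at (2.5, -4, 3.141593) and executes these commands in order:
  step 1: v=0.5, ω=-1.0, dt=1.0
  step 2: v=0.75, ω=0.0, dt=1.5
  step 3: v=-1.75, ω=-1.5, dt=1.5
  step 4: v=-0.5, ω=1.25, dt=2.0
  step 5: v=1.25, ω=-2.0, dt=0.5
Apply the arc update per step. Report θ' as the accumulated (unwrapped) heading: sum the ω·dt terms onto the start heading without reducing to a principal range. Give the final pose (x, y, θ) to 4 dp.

step 1: θ'=2.1416 (R=-0.5000) → pose (2.0793, -3.7702, 2.1416)
step 2: θ'=2.1416 (straight) → pose (1.4714, -2.8235, 2.1416)
step 3: θ'=-0.1084 (R=1.1667) → pose (0.3635, -4.6137, -0.1084)
step 4: θ'=2.3916 (R=-0.4000) → pose (0.0475, -5.3040, 2.3916)
step 5: θ'=1.3916 (R=-0.6250) → pose (-0.1414, -4.7353, 1.3916)

(-0.1414, -4.7353, 1.3916)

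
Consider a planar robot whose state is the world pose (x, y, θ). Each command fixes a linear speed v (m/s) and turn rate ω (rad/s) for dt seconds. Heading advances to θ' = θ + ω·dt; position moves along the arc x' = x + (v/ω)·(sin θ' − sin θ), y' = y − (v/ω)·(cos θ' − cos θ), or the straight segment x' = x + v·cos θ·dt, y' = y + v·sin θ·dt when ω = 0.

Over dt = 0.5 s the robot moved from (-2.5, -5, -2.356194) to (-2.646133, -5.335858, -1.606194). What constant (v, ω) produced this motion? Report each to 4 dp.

v = 0.7500, ω = 1.5000

Δθ = -1.606194 − -2.356194 = 0.750000
ω = Δθ/dt = 0.750000/0.5 = 1.5000
R = −Δy/(cos θ' − cos θ) = 0.5000
v = R·ω = 0.5000·1.5000 = 0.7500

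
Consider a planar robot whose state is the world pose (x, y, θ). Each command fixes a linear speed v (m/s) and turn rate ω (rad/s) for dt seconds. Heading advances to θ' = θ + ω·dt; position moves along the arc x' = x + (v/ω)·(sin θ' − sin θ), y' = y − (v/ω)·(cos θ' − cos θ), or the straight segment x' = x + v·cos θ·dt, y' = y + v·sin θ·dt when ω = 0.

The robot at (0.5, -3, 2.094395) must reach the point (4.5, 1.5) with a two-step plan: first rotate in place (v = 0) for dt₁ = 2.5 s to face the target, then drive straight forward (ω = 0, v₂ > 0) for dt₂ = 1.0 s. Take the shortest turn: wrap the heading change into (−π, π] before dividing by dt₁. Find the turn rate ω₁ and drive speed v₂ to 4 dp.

ω₁ = -0.5001, v₂ = 6.0208

heading to target = atan2(1.5−-3, 4.5−0.5) = 0.8442
Δθ = wrap(0.8442 − 2.0944) = -1.2502; ω₁ = Δθ/dt₁ = -0.5001
distance = √((4.5−0.5)² + (1.5−-3)²) = 6.0208; v₂ = distance/dt₂ = 6.0208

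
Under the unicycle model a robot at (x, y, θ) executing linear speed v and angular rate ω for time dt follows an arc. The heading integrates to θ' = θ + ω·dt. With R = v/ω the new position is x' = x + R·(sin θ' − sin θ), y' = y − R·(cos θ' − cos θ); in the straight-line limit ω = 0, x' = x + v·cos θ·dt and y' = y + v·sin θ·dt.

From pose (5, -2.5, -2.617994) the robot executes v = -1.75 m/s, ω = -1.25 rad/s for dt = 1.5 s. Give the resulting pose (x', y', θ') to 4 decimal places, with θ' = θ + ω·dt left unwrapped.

θ' = -2.6180 + -1.25·1.5 = -4.4930
R = v/ω = -1.75/-1.25 = 1.4000
x' = 5 + 1.4000·(sin -4.4930 − sin -2.6180) = 7.0664
y' = -2.5 − 1.4000·(cos -4.4930 − cos -2.6180) = -3.4077

(7.0664, -3.4077, -4.4930)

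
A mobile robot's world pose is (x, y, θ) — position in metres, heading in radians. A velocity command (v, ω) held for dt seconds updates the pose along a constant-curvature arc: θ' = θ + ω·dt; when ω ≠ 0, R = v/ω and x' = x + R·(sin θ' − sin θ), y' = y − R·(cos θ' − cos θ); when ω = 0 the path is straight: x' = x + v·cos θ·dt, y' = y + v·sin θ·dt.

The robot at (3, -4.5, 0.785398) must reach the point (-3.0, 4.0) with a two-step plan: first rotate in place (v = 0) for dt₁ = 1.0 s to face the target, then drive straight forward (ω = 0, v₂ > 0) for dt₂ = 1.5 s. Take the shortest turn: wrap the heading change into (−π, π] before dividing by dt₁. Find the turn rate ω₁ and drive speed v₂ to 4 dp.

heading to target = atan2(4−-4.5, -3−3) = 2.1855
Δθ = wrap(2.1855 − 0.7854) = 1.4001; ω₁ = Δθ/dt₁ = 1.4001
distance = √((-3−3)² + (4−-4.5)²) = 10.4043; v₂ = distance/dt₂ = 6.9362

ω₁ = 1.4001, v₂ = 6.9362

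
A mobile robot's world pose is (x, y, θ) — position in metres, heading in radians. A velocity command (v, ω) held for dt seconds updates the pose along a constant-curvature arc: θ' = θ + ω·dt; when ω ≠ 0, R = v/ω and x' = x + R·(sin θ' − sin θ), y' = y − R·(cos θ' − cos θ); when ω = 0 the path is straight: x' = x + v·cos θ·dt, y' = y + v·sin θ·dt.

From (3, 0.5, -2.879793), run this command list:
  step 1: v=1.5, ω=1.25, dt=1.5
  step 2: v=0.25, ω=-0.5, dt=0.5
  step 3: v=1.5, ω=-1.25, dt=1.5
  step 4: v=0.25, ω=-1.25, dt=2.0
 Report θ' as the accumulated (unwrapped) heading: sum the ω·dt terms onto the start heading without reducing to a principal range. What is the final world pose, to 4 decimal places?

(1.1006, -2.6294, -5.6298)

step 1: θ'=-1.0048 (R=1.2000) → pose (2.2977, -1.3026, -1.0048)
step 2: θ'=-1.2548 (R=-0.5000) → pose (2.3509, -1.4154, -1.2548)
step 3: θ'=-3.1298 (R=-1.2000) → pose (1.2245, -2.9882, -3.1298)
step 4: θ'=-5.6298 (R=-0.2000) → pose (1.1006, -2.6294, -5.6298)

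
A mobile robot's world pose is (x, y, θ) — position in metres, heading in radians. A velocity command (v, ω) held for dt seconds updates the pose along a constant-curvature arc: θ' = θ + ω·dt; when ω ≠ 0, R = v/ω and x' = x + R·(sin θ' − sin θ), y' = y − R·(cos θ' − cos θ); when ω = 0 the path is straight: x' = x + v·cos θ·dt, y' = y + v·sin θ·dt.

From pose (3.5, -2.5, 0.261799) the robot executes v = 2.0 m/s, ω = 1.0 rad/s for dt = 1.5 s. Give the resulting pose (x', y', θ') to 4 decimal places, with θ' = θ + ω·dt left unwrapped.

θ' = 0.2618 + 1.0·1.5 = 1.7618
R = v/ω = 2.0/1.0 = 2.0000
x' = 3.5 + 2.0000·(sin 1.7618 − sin 0.2618) = 4.9460
y' = -2.5 − 2.0000·(cos 1.7618 − cos 0.2618) = -0.1885

(4.9460, -0.1885, 1.7618)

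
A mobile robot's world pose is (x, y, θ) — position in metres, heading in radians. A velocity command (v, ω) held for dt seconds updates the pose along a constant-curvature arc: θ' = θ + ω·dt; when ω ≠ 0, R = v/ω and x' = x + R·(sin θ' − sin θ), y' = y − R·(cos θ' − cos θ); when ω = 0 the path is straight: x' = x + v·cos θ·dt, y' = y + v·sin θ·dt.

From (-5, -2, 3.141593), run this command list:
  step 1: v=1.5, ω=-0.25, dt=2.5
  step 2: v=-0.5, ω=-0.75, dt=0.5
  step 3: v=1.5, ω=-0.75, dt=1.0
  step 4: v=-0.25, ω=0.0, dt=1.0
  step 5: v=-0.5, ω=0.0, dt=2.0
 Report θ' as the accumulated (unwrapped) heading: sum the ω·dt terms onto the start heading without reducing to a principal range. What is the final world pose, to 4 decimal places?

step 1: θ'=2.5166 (R=-6.0000) → pose (-8.5106, -0.8658, 2.5166)
step 2: θ'=2.1416 (R=0.6667) → pose (-8.3397, -1.0462, 2.1416)
step 3: θ'=1.3916 (R=-2.0000) → pose (-8.6247, 0.3909, 1.3916)
step 4: θ'=1.3916 (straight) → pose (-8.6693, 0.1449, 1.3916)
step 5: θ'=1.3916 (straight) → pose (-8.8475, -0.8391, 1.3916)

(-8.8475, -0.8391, 1.3916)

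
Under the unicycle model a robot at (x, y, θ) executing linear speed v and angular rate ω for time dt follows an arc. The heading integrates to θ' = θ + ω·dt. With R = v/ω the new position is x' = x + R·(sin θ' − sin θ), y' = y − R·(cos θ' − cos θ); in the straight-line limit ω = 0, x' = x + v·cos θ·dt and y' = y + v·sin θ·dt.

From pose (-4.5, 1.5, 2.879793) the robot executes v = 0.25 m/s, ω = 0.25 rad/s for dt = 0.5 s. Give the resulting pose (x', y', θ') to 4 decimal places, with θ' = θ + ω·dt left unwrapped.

(-4.6224, 1.5247, 3.0048)

θ' = 2.8798 + 0.25·0.5 = 3.0048
R = v/ω = 0.25/0.25 = 1.0000
x' = -4.5 + 1.0000·(sin 3.0048 − sin 2.8798) = -4.6224
y' = 1.5 − 1.0000·(cos 3.0048 − cos 2.8798) = 1.5247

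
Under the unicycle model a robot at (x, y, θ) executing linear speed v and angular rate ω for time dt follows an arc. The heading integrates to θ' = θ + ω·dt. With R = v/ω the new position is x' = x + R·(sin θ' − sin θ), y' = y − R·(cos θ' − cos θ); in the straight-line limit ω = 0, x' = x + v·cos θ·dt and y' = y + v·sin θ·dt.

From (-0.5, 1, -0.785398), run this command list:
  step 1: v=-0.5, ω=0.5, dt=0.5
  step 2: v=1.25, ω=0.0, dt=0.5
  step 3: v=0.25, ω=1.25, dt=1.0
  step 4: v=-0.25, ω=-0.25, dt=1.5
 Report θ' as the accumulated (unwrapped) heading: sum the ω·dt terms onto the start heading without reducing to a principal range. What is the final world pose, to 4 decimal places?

(-0.2485, 0.6675, 0.3396)

step 1: θ'=-0.5354 (R=-1.0000) → pose (-0.6969, 1.1530, -0.5354)
step 2: θ'=-0.5354 (straight) → pose (-0.1594, 0.8341, -0.5354)
step 3: θ'=0.7146 (R=0.2000) → pose (0.0737, 0.8550, 0.7146)
step 4: θ'=0.3396 (R=1.0000) → pose (-0.2485, 0.6675, 0.3396)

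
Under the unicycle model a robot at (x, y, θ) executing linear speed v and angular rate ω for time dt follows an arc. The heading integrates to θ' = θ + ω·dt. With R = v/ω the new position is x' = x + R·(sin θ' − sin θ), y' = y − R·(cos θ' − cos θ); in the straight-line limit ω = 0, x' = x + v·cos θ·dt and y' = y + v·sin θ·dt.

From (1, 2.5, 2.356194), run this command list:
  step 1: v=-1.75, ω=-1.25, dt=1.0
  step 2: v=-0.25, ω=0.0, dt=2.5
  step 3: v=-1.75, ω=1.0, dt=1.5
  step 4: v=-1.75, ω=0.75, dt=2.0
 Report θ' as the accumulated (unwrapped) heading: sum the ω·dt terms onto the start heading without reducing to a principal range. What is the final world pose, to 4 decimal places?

(4.7613, -1.2878, 4.1062)

step 1: θ'=1.1062 (R=1.4000) → pose (1.2616, 0.8828, 1.1062)
step 2: θ'=1.1062 (straight) → pose (0.9816, 0.3240, 1.1062)
step 3: θ'=2.6062 (R=-1.7500) → pose (1.6533, -1.9652, 2.6062)
step 4: θ'=4.1062 (R=-2.3333) → pose (4.7613, -1.2878, 4.1062)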